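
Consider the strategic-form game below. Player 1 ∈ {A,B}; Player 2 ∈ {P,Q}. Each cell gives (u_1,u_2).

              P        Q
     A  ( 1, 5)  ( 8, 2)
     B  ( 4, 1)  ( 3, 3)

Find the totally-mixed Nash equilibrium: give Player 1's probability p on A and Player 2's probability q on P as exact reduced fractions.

P1 indiff ⇒ q·1+(1-q)·8 = q·4+(1-q)·3 ⇒ q(-3) = (1-q)(-5) ⇒ q = 5/8
P2 indiff ⇒ p·5+(1-p)·1 = p·2+(1-p)·3 ⇒ p(3) = (1-p)(2) ⇒ p = 2/5

P1 mixes 2/5 on A; P2 mixes 5/8 on P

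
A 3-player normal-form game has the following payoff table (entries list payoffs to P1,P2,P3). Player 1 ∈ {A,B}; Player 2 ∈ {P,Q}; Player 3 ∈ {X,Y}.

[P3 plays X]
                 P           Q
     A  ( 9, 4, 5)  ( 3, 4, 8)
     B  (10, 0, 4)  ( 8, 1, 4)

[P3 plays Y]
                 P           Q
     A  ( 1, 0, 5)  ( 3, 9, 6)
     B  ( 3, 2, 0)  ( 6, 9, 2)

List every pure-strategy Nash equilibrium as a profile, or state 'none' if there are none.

(A,P,X): not NE [P1→B gives 10>9]
(A,P,Y): not NE [P1→B gives 3>1; P2→Q gives 9>0]
(A,Q,X): not NE [P1→B gives 8>3]
(A,Q,Y): not NE [P1→B gives 6>3; P3→X gives 8>6]
(B,P,X): not NE [P2→Q gives 1>0]
(B,P,Y): not NE [P2→Q gives 9>2; P3→X gives 4>0]
(B,Q,X): NE
(B,Q,Y): not NE [P3→X gives 4>2]

Nash profiles: (B,Q,X)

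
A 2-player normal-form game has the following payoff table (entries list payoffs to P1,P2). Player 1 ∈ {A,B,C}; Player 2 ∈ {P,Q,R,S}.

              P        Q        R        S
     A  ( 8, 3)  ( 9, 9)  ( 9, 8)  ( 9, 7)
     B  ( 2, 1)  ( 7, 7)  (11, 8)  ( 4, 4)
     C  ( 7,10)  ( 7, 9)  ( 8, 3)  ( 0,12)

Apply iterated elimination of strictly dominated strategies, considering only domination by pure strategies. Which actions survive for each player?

P1 drop C (A beats it: P:8>7 Q:9>7 R:9>8 S:9>0)
P2 drop P (Q beats it: A:9>3 B:7>1)
P2 drop S (Q beats it: A:9>7 B:7>4)
P1→{A,B} P2→{Q,R}

Survivors P1:{A,B} P2:{Q,R}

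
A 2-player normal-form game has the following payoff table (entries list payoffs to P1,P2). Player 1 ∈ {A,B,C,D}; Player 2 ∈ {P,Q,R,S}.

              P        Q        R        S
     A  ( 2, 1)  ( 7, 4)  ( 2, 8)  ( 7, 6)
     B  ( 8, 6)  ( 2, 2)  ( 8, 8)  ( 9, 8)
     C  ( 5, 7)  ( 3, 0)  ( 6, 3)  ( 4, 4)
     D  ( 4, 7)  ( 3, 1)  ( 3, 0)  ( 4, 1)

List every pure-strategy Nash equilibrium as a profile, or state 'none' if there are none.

(A,P): not NE [P1→B gives 8>2; P2→R gives 8>1]
(A,Q): not NE [P2→R gives 8>4]
(A,R): not NE [P1→B gives 8>2]
(A,S): not NE [P1→B gives 9>7; P2→R gives 8>6]
(B,P): not NE [P2→S gives 8>6]
(B,Q): not NE [P1→A gives 7>2; P2→S gives 8>2]
(B,R): NE
(B,S): NE
(C,P): not NE [P1→B gives 8>5]
(C,Q): not NE [P1→A gives 7>3; P2→P gives 7>0]
(C,R): not NE [P1→B gives 8>6; P2→P gives 7>3]
(C,S): not NE [P1→B gives 9>4; P2→P gives 7>4]
(D,P): not NE [P1→B gives 8>4]
(D,Q): not NE [P1→A gives 7>3; P2→P gives 7>1]
(D,R): not NE [P1→B gives 8>3; P2→P gives 7>0]
(D,S): not NE [P1→B gives 9>4; P2→P gives 7>1]

Nash profiles: (B,R), (B,S)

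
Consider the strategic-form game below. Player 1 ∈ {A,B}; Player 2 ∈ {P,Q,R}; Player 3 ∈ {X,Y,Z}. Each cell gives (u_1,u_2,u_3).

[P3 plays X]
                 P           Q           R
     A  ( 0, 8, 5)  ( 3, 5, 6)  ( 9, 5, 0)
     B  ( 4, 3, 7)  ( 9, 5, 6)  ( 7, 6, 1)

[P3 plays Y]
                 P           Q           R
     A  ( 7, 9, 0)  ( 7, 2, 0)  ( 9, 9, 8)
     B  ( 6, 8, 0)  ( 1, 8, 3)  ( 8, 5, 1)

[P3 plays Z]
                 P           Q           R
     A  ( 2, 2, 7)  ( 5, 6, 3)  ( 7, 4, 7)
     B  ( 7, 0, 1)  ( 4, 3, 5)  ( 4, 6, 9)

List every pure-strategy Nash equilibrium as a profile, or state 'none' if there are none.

PSNE = {(A,R,Y)}

(A,P,X): not NE [P1→B gives 4>0; P3→Z gives 7>5]
(A,P,Y): not NE [P3→Z gives 7>0]
(A,P,Z): not NE [P1→B gives 7>2; P2→Q gives 6>2]
(A,Q,X): not NE [P1→B gives 9>3; P2→P gives 8>5]
(A,Q,Y): not NE [P2→R gives 9>2; P3→X gives 6>0]
(A,Q,Z): not NE [P3→X gives 6>3]
(A,R,X): not NE [P2→P gives 8>5; P3→Y gives 8>0]
(A,R,Y): NE
(A,R,Z): not NE [P2→Q gives 6>4; P3→Y gives 8>7]
(B,P,X): not NE [P2→R gives 6>3]
(B,P,Y): not NE [P1→A gives 7>6; P3→X gives 7>0]
(B,P,Z): not NE [P2→R gives 6>0; P3→X gives 7>1]
(B,Q,X): not NE [P2→R gives 6>5]
(B,Q,Y): not NE [P1→A gives 7>1; P3→X gives 6>3]
(B,Q,Z): not NE [P1→A gives 5>4; P2→R gives 6>3; P3→X gives 6>5]
(B,R,X): not NE [P1→A gives 9>7; P3→Z gives 9>1]
(B,R,Y): not NE [P1→A gives 9>8; P2→Q gives 8>5; P3→Z gives 9>1]
(B,R,Z): not NE [P1→A gives 7>4]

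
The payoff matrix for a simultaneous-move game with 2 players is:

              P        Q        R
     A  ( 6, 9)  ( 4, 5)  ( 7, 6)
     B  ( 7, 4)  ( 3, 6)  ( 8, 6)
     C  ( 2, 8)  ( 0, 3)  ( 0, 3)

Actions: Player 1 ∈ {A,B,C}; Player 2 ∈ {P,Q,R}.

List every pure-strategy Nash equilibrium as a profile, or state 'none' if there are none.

NE set: (B,R)

(A,P): not NE [P1→B gives 7>6]
(A,Q): not NE [P2→P gives 9>5]
(A,R): not NE [P1→B gives 8>7; P2→P gives 9>6]
(B,P): not NE [P2→R gives 6>4]
(B,Q): not NE [P1→A gives 4>3]
(B,R): NE
(C,P): not NE [P1→B gives 7>2]
(C,Q): not NE [P1→A gives 4>0; P2→P gives 8>3]
(C,R): not NE [P1→B gives 8>0; P2→P gives 8>3]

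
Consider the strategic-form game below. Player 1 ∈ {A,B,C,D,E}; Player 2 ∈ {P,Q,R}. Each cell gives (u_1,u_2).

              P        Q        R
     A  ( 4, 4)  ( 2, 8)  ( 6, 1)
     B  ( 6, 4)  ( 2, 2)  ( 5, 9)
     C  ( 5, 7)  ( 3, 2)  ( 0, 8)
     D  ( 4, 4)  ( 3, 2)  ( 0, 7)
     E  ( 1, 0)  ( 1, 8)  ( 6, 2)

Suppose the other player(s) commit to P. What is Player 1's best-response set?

u_1(A vs P) = 4
u_1(B vs P) = 6
u_1(C vs P) = 5
u_1(D vs P) = 4
u_1(E vs P) = 1
max payoff 6 at {B}

argmax u_1 = {B}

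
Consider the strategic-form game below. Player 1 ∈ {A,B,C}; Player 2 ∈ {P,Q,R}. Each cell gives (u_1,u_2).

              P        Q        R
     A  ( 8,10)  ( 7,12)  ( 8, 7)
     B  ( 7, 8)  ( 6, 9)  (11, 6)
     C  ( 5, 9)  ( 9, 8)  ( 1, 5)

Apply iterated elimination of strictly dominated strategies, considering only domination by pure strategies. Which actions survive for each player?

P2 drop R (P beats it: A:10>7 B:8>6 C:9>5)
P1 drop B (A beats it: P:8>7 Q:7>6)
P1→{A,C} P2→{P,Q}

Survivors P1:{A,C} P2:{P,Q}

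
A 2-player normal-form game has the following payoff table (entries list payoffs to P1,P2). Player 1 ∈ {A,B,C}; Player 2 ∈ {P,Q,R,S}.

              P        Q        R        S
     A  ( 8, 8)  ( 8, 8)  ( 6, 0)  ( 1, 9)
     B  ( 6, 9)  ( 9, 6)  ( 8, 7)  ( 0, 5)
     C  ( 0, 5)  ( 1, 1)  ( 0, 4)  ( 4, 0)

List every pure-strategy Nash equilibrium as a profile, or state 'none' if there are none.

No pure NE.

(A,P): not NE [P2→S gives 9>8]
(A,Q): not NE [P1→B gives 9>8; P2→S gives 9>8]
(A,R): not NE [P1→B gives 8>6; P2→S gives 9>0]
(A,S): not NE [P1→C gives 4>1]
(B,P): not NE [P1→A gives 8>6]
(B,Q): not NE [P2→P gives 9>6]
(B,R): not NE [P2→P gives 9>7]
(B,S): not NE [P1→C gives 4>0; P2→P gives 9>5]
(C,P): not NE [P1→A gives 8>0]
(C,Q): not NE [P1→B gives 9>1; P2→P gives 5>1]
(C,R): not NE [P1→B gives 8>0; P2→P gives 5>4]
(C,S): not NE [P2→P gives 5>0]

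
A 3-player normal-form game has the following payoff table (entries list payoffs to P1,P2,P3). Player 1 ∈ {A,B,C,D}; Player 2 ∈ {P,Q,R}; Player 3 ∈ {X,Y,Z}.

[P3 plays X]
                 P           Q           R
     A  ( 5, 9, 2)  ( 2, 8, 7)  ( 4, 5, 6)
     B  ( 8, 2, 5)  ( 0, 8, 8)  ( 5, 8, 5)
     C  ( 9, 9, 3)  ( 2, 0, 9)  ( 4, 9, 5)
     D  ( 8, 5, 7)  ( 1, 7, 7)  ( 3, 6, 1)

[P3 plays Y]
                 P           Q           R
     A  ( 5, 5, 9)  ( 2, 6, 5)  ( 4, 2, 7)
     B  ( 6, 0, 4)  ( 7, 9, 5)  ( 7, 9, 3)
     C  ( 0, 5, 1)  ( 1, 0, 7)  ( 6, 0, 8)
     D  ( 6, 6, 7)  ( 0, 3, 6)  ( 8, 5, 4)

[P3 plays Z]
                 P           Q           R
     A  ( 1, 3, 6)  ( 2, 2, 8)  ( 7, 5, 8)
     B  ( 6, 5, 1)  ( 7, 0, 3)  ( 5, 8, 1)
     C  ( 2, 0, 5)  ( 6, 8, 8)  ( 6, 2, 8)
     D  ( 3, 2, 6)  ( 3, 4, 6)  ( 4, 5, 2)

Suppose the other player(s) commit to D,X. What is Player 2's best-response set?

u_2(P vs D,X) = 5
u_2(Q vs D,X) = 7
u_2(R vs D,X) = 6
max payoff 7 at {Q}

argmax u_2 = {Q}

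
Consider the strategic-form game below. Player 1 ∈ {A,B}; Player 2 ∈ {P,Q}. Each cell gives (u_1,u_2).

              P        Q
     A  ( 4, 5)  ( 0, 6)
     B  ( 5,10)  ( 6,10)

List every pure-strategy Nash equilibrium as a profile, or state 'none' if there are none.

Nash profiles: (B,P), (B,Q)

(A,P): not NE [P1→B gives 5>4; P2→Q gives 6>5]
(A,Q): not NE [P1→B gives 6>0]
(B,P): NE
(B,Q): NE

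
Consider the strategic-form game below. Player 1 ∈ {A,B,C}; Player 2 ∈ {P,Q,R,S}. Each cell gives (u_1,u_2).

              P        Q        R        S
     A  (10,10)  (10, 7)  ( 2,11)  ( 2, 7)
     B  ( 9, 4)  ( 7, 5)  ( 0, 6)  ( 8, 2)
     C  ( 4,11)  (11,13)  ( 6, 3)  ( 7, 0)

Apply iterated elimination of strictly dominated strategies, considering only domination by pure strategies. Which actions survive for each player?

Remaining: P1:{A,C} P2:{P,Q,R}

P2 drop S (P beats it: A:10>7 B:4>2 C:11>0)
P1 drop B (A beats it: P:10>9 Q:10>7 R:2>0)
P1→{A,C} P2→{P,Q,R}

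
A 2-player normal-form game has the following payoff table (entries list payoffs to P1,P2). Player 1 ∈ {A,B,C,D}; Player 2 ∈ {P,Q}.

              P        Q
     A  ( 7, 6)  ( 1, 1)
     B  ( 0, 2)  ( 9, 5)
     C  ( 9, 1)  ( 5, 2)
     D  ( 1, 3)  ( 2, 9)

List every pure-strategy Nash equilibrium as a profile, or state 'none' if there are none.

(A,P): not NE [P1→C gives 9>7]
(A,Q): not NE [P1→B gives 9>1; P2→P gives 6>1]
(B,P): not NE [P1→C gives 9>0; P2→Q gives 5>2]
(B,Q): NE
(C,P): not NE [P2→Q gives 2>1]
(C,Q): not NE [P1→B gives 9>5]
(D,P): not NE [P1→C gives 9>1; P2→Q gives 9>3]
(D,Q): not NE [P1→B gives 9>2]

PSNE = {(B,Q)}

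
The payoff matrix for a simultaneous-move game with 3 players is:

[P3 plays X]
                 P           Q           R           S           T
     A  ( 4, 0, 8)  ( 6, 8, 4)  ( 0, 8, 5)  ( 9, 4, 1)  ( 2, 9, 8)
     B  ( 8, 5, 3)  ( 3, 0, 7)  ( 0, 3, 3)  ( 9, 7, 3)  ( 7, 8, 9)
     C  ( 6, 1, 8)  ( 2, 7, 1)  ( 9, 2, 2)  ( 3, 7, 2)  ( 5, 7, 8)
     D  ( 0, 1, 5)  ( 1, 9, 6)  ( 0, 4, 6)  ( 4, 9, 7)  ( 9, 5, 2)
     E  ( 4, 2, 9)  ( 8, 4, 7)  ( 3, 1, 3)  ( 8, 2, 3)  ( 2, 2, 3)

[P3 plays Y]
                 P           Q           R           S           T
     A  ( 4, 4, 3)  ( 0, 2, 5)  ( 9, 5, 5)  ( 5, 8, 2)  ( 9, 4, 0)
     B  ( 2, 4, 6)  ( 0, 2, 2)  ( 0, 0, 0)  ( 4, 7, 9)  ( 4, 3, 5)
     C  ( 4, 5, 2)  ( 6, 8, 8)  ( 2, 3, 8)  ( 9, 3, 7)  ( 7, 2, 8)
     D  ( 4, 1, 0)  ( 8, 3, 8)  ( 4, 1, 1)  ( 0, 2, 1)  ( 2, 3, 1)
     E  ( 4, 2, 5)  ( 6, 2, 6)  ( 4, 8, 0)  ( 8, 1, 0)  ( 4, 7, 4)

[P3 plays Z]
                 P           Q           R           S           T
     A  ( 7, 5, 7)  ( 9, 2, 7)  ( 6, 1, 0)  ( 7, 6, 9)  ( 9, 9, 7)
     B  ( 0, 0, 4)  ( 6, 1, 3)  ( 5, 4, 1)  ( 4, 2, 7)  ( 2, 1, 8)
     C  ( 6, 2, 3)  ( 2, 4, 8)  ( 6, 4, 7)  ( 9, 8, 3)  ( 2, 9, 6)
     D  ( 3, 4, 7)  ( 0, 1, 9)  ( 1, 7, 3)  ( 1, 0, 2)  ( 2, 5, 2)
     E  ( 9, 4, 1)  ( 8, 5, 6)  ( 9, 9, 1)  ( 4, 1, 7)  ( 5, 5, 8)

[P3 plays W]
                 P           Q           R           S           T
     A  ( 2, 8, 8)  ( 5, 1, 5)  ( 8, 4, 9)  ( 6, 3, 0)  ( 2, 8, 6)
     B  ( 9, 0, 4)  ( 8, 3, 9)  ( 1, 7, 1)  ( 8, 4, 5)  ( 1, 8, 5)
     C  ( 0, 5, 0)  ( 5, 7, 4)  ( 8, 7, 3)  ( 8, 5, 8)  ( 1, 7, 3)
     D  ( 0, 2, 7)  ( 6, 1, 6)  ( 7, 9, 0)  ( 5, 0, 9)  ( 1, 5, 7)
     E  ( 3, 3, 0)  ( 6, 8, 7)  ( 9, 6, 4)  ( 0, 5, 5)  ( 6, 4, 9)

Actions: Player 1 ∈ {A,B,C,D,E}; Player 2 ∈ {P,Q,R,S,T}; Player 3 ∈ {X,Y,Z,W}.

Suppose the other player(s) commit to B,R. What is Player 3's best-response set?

BR_3 = {X}

u_3(X vs B,R) = 3
u_3(Y vs B,R) = 0
u_3(Z vs B,R) = 1
u_3(W vs B,R) = 1
max payoff 3 at {X}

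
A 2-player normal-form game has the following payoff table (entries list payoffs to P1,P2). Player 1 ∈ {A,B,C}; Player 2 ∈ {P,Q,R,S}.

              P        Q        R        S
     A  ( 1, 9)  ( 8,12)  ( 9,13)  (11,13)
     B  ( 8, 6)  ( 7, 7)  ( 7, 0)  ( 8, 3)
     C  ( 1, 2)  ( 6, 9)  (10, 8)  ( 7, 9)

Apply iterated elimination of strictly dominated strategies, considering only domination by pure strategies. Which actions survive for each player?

Survivors P1:{A,C} P2:{Q,R,S}

P2 drop P (Q beats it: A:12>9 B:7>6 C:9>2)
P1 drop B (A beats it: Q:8>7 R:9>7 S:11>8)
P1→{A,C} P2→{Q,R,S}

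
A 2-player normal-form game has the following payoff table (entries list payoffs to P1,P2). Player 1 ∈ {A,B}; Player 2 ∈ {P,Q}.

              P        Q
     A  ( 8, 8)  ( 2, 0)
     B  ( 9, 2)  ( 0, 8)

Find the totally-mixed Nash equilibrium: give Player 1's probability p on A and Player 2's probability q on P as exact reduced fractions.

P1 indiff ⇒ q·8+(1-q)·2 = q·9+(1-q)·0 ⇒ q(-1) = (1-q)(-2) ⇒ q = 2/3
P2 indiff ⇒ p·8+(1-p)·2 = p·0+(1-p)·8 ⇒ p(8) = (1-p)(6) ⇒ p = 3/7

(p,q) = (3/7, 2/3)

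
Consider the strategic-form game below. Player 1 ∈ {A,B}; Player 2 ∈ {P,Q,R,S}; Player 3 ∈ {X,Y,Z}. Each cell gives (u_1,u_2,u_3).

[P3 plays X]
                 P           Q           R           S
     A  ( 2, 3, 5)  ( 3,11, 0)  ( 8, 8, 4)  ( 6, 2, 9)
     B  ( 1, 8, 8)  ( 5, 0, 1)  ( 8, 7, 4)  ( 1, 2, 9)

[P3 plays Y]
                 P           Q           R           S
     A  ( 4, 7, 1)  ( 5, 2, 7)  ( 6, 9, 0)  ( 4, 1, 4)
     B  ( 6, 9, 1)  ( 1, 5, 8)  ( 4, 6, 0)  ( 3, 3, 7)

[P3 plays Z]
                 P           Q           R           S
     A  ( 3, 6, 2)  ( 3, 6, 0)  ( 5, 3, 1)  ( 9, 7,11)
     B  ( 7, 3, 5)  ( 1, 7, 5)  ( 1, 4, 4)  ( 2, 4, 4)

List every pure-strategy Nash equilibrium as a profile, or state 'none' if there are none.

(A,P,X): not NE [P2→Q gives 11>3]
(A,P,Y): not NE [P1→B gives 6>4; P2→R gives 9>7; P3→X gives 5>1]
(A,P,Z): not NE [P1→B gives 7>3; P2→S gives 7>6; P3→X gives 5>2]
(A,Q,X): not NE [P1→B gives 5>3; P3→Y gives 7>0]
(A,Q,Y): not NE [P2→R gives 9>2]
(A,Q,Z): not NE [P2→S gives 7>6; P3→Y gives 7>0]
(A,R,X): not NE [P2→Q gives 11>8]
(A,R,Y): not NE [P3→X gives 4>0]
(A,R,Z): not NE [P2→S gives 7>3; P3→X gives 4>1]
(A,S,X): not NE [P2→Q gives 11>2; P3→Z gives 11>9]
(A,S,Y): not NE [P2→R gives 9>1; P3→Z gives 11>4]
(A,S,Z): NE
(B,P,X): not NE [P1→A gives 2>1]
(B,P,Y): not NE [P3→X gives 8>1]
(B,P,Z): not NE [P2→Q gives 7>3; P3→X gives 8>5]
(B,Q,X): not NE [P2→P gives 8>0; P3→Y gives 8>1]
(B,Q,Y): not NE [P1→A gives 5>1; P2→P gives 9>5]
(B,Q,Z): not NE [P1→A gives 3>1; P3→Y gives 8>5]
(B,R,X): not NE [P2→P gives 8>7]
(B,R,Y): not NE [P1→A gives 6>4; P2→P gives 9>6; P3→Z gives 4>0]
(B,R,Z): not NE [P1→A gives 5>1; P2→Q gives 7>4]
(B,S,X): not NE [P1→A gives 6>1; P2→P gives 8>2]
(B,S,Y): not NE [P1→A gives 4>3; P2→P gives 9>3; P3→X gives 9>7]
(B,S,Z): not NE [P1→A gives 9>2; P2→Q gives 7>4; P3→X gives 9>4]

NE set: (A,S,Z)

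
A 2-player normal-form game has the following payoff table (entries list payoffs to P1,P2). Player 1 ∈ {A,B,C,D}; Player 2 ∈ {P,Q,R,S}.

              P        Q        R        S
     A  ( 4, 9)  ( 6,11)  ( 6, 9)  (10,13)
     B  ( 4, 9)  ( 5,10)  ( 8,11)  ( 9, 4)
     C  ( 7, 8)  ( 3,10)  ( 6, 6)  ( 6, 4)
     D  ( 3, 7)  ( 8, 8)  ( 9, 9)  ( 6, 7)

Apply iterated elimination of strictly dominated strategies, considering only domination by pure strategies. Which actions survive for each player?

Remaining: P1:{A,B,D} P2:{Q,R,S}

P2 drop P (Q beats it: A:11>9 B:10>9 C:10>8 D:8>7)
P1 drop C (B beats it: Q:5>3 R:8>6 S:9>6)
P1→{A,B,D} P2→{Q,R,S}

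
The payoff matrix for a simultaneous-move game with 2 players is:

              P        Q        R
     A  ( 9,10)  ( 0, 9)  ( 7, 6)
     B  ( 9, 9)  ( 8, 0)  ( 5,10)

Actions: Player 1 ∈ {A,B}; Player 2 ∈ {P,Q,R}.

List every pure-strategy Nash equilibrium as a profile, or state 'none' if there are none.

(A,P): NE
(A,Q): not NE [P1→B gives 8>0; P2→P gives 10>9]
(A,R): not NE [P2→P gives 10>6]
(B,P): not NE [P2→R gives 10>9]
(B,Q): not NE [P2→R gives 10>0]
(B,R): not NE [P1→A gives 7>5]

PSNE = {(A,P)}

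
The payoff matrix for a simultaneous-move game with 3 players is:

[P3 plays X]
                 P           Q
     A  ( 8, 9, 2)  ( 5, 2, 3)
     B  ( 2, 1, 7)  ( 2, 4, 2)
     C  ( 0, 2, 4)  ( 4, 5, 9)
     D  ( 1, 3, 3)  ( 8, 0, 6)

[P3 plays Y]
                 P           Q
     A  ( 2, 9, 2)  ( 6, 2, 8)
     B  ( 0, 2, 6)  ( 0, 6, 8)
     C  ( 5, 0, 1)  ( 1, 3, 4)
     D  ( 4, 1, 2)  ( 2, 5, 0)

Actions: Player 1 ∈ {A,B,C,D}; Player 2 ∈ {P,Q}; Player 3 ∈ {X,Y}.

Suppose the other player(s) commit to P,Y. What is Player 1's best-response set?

u_1(A vs P,Y) = 2
u_1(B vs P,Y) = 0
u_1(C vs P,Y) = 5
u_1(D vs P,Y) = 4
max payoff 5 at {C}

BR_1 = {C}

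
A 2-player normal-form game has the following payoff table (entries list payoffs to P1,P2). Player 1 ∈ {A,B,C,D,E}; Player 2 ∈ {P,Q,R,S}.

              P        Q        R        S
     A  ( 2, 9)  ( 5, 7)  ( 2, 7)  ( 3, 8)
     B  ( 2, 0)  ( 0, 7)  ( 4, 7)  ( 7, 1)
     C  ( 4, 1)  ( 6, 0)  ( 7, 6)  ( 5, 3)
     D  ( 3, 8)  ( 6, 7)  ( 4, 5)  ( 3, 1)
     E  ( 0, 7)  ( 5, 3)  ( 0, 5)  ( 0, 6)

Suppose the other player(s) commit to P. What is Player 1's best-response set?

u_1(A vs P) = 2
u_1(B vs P) = 2
u_1(C vs P) = 4
u_1(D vs P) = 3
u_1(E vs P) = 0
max payoff 4 at {C}

BR_1 = {C}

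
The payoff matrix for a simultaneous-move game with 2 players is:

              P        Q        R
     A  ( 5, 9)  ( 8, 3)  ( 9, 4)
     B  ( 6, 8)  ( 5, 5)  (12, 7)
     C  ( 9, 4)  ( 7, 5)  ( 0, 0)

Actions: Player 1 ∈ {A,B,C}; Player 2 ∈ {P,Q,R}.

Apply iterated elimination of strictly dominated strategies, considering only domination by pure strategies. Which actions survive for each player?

Survivors P1:{A,C} P2:{P,Q}

P2 drop R (P beats it: A:9>4 B:8>7 C:4>0)
P1 drop B (C beats it: P:9>6 Q:7>5)
P1→{A,C} P2→{P,Q}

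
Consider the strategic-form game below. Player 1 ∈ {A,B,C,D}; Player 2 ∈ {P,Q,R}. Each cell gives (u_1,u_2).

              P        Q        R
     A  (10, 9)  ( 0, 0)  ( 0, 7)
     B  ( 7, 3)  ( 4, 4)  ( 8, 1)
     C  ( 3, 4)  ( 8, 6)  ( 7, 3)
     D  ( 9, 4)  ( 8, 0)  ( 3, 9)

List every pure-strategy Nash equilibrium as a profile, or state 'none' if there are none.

NE set: (A,P), (C,Q)

(A,P): NE
(A,Q): not NE [P1→D gives 8>0; P2→P gives 9>0]
(A,R): not NE [P1→B gives 8>0; P2→P gives 9>7]
(B,P): not NE [P1→A gives 10>7; P2→Q gives 4>3]
(B,Q): not NE [P1→D gives 8>4]
(B,R): not NE [P2→Q gives 4>1]
(C,P): not NE [P1→A gives 10>3; P2→Q gives 6>4]
(C,Q): NE
(C,R): not NE [P1→B gives 8>7; P2→Q gives 6>3]
(D,P): not NE [P1→A gives 10>9; P2→R gives 9>4]
(D,Q): not NE [P2→R gives 9>0]
(D,R): not NE [P1→B gives 8>3]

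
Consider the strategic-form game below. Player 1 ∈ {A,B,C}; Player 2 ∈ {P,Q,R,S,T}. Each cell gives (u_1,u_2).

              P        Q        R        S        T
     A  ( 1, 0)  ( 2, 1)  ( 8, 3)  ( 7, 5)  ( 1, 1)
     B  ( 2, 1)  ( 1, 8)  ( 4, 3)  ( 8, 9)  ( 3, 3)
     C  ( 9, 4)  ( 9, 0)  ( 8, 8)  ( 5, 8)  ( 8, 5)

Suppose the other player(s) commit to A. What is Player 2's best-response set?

u_2(P vs A) = 0
u_2(Q vs A) = 1
u_2(R vs A) = 3
u_2(S vs A) = 5
u_2(T vs A) = 1
max payoff 5 at {S}

argmax u_2 = {S}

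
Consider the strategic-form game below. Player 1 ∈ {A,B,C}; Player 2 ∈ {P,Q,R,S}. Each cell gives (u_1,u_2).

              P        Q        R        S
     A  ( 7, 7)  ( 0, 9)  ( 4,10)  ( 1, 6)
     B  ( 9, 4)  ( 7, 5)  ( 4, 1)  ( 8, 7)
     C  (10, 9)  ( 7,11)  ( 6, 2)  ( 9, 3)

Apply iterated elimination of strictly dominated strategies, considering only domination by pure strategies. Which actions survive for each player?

P1 drop A (C beats it: P:10>7 Q:7>0 R:6>4 S:9>1)
P2 drop P (Q beats it: B:5>4 C:11>9)
P2 drop R (Q beats it: B:5>1 C:11>2)
P1→{B,C} P2→{Q,S}

Survivors P1:{B,C} P2:{Q,S}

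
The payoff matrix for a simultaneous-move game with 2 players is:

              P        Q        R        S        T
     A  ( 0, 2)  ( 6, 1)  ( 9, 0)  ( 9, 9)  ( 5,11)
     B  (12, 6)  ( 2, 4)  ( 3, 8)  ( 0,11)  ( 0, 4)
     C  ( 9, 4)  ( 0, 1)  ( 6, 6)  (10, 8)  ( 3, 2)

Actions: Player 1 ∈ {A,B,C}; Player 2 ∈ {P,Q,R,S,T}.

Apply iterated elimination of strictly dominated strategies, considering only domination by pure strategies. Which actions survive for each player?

Remaining: P1:{A,C} P2:{S,T}

P2 drop P (S beats it: A:9>2 B:11>6 C:8>4)
P1 drop B (A beats it: Q:6>2 R:9>3 S:9>0 T:5>0)
P2 drop Q (S beats it: A:9>1 C:8>1)
P2 drop R (S beats it: A:9>0 C:8>6)
P1→{A,C} P2→{S,T}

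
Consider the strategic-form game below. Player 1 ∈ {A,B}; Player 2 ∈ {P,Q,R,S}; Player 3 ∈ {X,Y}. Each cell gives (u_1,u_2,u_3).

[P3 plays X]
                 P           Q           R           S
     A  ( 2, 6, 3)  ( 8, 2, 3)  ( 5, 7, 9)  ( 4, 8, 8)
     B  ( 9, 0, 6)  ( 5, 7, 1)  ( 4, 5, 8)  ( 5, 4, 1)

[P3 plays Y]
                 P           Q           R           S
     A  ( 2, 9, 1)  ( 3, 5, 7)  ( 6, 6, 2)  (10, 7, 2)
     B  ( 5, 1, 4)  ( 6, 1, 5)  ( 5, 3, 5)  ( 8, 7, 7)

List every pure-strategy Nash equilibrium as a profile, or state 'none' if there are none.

No pure NE.

(A,P,X): not NE [P1→B gives 9>2; P2→S gives 8>6]
(A,P,Y): not NE [P1→B gives 5>2; P3→X gives 3>1]
(A,Q,X): not NE [P2→S gives 8>2; P3→Y gives 7>3]
(A,Q,Y): not NE [P1→B gives 6>3; P2→P gives 9>5]
(A,R,X): not NE [P2→S gives 8>7]
(A,R,Y): not NE [P2→P gives 9>6; P3→X gives 9>2]
(A,S,X): not NE [P1→B gives 5>4]
(A,S,Y): not NE [P2→P gives 9>7; P3→X gives 8>2]
(B,P,X): not NE [P2→Q gives 7>0]
(B,P,Y): not NE [P2→S gives 7>1; P3→X gives 6>4]
(B,Q,X): not NE [P1→A gives 8>5; P3→Y gives 5>1]
(B,Q,Y): not NE [P2→S gives 7>1]
(B,R,X): not NE [P1→A gives 5>4; P2→Q gives 7>5]
(B,R,Y): not NE [P1→A gives 6>5; P2→S gives 7>3; P3→X gives 8>5]
(B,S,X): not NE [P2→Q gives 7>4; P3→Y gives 7>1]
(B,S,Y): not NE [P1→A gives 10>8]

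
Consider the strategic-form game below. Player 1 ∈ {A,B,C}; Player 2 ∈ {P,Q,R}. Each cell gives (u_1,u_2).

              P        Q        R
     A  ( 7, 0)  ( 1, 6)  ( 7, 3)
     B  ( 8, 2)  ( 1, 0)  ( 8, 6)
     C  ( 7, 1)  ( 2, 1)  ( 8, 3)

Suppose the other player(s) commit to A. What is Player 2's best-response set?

BR_2 = {Q}

u_2(P vs A) = 0
u_2(Q vs A) = 6
u_2(R vs A) = 3
max payoff 6 at {Q}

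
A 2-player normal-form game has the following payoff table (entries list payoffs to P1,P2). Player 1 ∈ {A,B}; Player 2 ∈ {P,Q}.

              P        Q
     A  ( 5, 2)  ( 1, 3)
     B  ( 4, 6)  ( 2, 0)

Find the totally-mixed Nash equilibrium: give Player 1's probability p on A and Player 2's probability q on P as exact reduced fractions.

P1 indiff ⇒ q·5+(1-q)·1 = q·4+(1-q)·2 ⇒ q(1) = (1-q)(1) ⇒ q = 1/2
P2 indiff ⇒ p·2+(1-p)·6 = p·3+(1-p)·0 ⇒ p(-1) = (1-p)(-6) ⇒ p = 6/7

P1 mixes 6/7 on A; P2 mixes 1/2 on P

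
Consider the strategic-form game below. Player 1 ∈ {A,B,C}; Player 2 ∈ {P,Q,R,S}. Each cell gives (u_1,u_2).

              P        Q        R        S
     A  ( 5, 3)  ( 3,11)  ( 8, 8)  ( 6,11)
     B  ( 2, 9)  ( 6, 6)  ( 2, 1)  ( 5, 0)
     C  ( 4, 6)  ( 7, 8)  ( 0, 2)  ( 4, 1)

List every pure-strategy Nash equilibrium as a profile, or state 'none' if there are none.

(A,P): not NE [P2→S gives 11>3]
(A,Q): not NE [P1→C gives 7>3]
(A,R): not NE [P2→S gives 11>8]
(A,S): NE
(B,P): not NE [P1→A gives 5>2]
(B,Q): not NE [P1→C gives 7>6; P2→P gives 9>6]
(B,R): not NE [P1→A gives 8>2; P2→P gives 9>1]
(B,S): not NE [P1→A gives 6>5; P2→P gives 9>0]
(C,P): not NE [P1→A gives 5>4; P2→Q gives 8>6]
(C,Q): NE
(C,R): not NE [P1→A gives 8>0; P2→Q gives 8>2]
(C,S): not NE [P1→A gives 6>4; P2→Q gives 8>1]

Nash profiles: (A,S), (C,Q)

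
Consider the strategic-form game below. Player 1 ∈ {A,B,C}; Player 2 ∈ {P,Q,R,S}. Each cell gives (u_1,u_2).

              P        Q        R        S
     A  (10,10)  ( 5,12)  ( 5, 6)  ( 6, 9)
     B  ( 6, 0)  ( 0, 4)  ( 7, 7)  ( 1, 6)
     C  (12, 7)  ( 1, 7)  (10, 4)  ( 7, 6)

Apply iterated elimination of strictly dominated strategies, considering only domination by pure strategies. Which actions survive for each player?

Remaining: P1:{A,C} P2:{P,Q}

P1 drop B (C beats it: P:12>6 Q:1>0 R:10>7 S:7>1)
P2 drop R (P beats it: A:10>6 C:7>4)
P2 drop S (P beats it: A:10>9 C:7>6)
P1→{A,C} P2→{P,Q}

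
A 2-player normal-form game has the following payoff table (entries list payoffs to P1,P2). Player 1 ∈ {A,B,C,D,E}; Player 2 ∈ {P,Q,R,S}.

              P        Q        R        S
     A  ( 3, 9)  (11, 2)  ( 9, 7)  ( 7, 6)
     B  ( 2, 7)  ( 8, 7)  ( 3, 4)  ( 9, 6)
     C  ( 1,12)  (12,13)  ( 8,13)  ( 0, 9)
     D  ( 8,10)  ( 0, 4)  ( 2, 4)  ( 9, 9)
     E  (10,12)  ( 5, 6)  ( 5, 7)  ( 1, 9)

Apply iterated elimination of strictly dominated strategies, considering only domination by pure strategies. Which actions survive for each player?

Remaining: P1:{A,C,E} P2:{P,Q,R}

P2 drop S (P beats it: A:9>6 B:7>6 C:12>9 D:10>9 E:12>9)
P1 drop B (A beats it: P:3>2 Q:11>8 R:9>3)
P1 drop D (E beats it: P:10>8 Q:5>0 R:5>2)
P1→{A,C,E} P2→{P,Q,R}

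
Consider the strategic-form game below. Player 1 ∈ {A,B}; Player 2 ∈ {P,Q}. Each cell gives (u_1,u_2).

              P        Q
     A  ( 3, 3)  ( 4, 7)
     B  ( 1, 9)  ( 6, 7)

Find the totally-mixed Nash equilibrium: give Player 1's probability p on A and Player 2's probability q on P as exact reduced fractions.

P1 indiff ⇒ q·3+(1-q)·4 = q·1+(1-q)·6 ⇒ q(2) = (1-q)(2) ⇒ q = 1/2
P2 indiff ⇒ p·3+(1-p)·9 = p·7+(1-p)·7 ⇒ p(-4) = (1-p)(-2) ⇒ p = 1/3

P1 mixes 1/3 on A; P2 mixes 1/2 on P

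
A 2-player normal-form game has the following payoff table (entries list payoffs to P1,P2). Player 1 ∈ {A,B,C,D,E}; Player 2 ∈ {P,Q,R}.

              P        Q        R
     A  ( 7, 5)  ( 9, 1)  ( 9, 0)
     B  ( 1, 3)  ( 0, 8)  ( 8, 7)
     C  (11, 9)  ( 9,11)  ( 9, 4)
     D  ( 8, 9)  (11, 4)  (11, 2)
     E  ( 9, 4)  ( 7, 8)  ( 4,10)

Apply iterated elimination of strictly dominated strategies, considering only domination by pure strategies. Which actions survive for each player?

P1 drop A (D beats it: P:8>7 Q:11>9 R:11>9)
P1 drop B (C beats it: P:11>1 Q:9>0 R:9>8)
P1 drop E (C beats it: P:11>9 Q:9>7 R:9>4)
P2 drop R (P beats it: C:9>4 D:9>2)
P1→{C,D} P2→{P,Q}

IESDS → P1:{C,D} P2:{P,Q}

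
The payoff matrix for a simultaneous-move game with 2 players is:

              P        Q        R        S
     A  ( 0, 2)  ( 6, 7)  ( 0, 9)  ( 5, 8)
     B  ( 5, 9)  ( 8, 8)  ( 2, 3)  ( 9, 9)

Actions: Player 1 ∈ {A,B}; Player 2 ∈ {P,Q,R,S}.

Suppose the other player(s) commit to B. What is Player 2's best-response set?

argmax u_2 = {P,S}

u_2(P vs B) = 9
u_2(Q vs B) = 8
u_2(R vs B) = 3
u_2(S vs B) = 9
max payoff 9 at {P,S}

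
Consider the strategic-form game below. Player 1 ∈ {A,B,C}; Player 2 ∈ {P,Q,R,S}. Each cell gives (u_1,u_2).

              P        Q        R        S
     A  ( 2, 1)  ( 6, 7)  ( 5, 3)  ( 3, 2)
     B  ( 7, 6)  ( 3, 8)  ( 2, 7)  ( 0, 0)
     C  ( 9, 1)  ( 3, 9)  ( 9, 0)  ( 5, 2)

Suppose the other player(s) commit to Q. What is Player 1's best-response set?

argmax u_1 = {A}

u_1(A vs Q) = 6
u_1(B vs Q) = 3
u_1(C vs Q) = 3
max payoff 6 at {A}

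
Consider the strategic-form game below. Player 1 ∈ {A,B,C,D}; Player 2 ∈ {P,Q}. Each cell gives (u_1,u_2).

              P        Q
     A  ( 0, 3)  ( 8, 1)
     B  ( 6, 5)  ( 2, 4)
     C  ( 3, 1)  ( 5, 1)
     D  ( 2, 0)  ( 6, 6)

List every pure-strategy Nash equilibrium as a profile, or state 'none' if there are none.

PSNE = {(B,P)}

(A,P): not NE [P1→B gives 6>0]
(A,Q): not NE [P2→P gives 3>1]
(B,P): NE
(B,Q): not NE [P1→A gives 8>2; P2→P gives 5>4]
(C,P): not NE [P1→B gives 6>3]
(C,Q): not NE [P1→A gives 8>5]
(D,P): not NE [P1→B gives 6>2; P2→Q gives 6>0]
(D,Q): not NE [P1→A gives 8>6]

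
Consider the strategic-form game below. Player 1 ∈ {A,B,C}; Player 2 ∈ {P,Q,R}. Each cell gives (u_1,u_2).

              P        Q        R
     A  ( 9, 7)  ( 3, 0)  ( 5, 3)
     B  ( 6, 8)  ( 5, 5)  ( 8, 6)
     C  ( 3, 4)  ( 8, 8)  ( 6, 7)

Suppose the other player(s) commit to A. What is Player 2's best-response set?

u_2(P vs A) = 7
u_2(Q vs A) = 0
u_2(R vs A) = 3
max payoff 7 at {P}

BR_2 = {P}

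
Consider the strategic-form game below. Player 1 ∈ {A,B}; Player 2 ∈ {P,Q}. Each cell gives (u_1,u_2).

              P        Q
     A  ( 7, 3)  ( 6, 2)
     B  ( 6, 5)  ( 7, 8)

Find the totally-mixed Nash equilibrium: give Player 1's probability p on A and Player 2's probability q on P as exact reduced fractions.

P1 indiff ⇒ q·7+(1-q)·6 = q·6+(1-q)·7 ⇒ q(1) = (1-q)(1) ⇒ q = 1/2
P2 indiff ⇒ p·3+(1-p)·5 = p·2+(1-p)·8 ⇒ p(1) = (1-p)(3) ⇒ p = 3/4

(p,q) = (3/4, 1/2)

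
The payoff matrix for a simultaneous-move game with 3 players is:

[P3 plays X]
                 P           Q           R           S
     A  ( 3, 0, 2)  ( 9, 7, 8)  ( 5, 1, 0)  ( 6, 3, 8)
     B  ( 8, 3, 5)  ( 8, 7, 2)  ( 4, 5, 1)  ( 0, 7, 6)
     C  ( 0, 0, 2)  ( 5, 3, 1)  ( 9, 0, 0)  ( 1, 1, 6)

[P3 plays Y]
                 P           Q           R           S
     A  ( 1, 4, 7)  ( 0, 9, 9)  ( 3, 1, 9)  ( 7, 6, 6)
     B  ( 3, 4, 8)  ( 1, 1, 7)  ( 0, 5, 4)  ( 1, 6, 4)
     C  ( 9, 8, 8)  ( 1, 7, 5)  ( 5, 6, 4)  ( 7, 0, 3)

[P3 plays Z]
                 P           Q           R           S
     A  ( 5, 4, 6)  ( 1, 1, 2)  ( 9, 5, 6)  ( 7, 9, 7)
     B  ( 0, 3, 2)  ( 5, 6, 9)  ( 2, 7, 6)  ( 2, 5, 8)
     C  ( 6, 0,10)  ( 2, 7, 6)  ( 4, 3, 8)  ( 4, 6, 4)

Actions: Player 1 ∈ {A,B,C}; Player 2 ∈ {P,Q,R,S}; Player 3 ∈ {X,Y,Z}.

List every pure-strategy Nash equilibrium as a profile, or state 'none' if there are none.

(A,P,X): not NE [P1→B gives 8>3; P2→Q gives 7>0; P3→Y gives 7>2]
(A,P,Y): not NE [P1→C gives 9>1; P2→Q gives 9>4]
(A,P,Z): not NE [P1→C gives 6>5; P2→S gives 9>4; P3→Y gives 7>6]
(A,Q,X): not NE [P3→Y gives 9>8]
(A,Q,Y): not NE [P1→C gives 1>0]
(A,Q,Z): not NE [P1→B gives 5>1; P2→S gives 9>1; P3→Y gives 9>2]
(A,R,X): not NE [P1→C gives 9>5; P2→Q gives 7>1; P3→Y gives 9>0]
(A,R,Y): not NE [P1→C gives 5>3; P2→Q gives 9>1]
(A,R,Z): not NE [P2→S gives 9>5; P3→Y gives 9>6]
(A,S,X): not NE [P2→Q gives 7>3]
(A,S,Y): not NE [P2→Q gives 9>6; P3→X gives 8>6]
(A,S,Z): not NE [P3→X gives 8>7]
(B,P,X): not NE [P2→S gives 7>3; P3→Y gives 8>5]
(B,P,Y): not NE [P1→C gives 9>3; P2→S gives 6>4]
(B,P,Z): not NE [P1→C gives 6>0; P2→R gives 7>3; P3→Y gives 8>2]
(B,Q,X): not NE [P1→A gives 9>8; P3→Z gives 9>2]
(B,Q,Y): not NE [P2→S gives 6>1; P3→Z gives 9>7]
(B,Q,Z): not NE [P2→R gives 7>6]
(B,R,X): not NE [P1→C gives 9>4; P2→S gives 7>5; P3→Z gives 6>1]
(B,R,Y): not NE [P1→C gives 5>0; P2→S gives 6>5; P3→Z gives 6>4]
(B,R,Z): not NE [P1→A gives 9>2]
(B,S,X): not NE [P1→A gives 6>0; P3→Z gives 8>6]
(B,S,Y): not NE [P1→C gives 7>1; P3→Z gives 8>4]
(B,S,Z): not NE [P1→A gives 7>2; P2→R gives 7>5]
(C,P,X): not NE [P1→B gives 8>0; P2→Q gives 3>0; P3→Z gives 10>2]
(C,P,Y): not NE [P3→Z gives 10>8]
(C,P,Z): not NE [P2→Q gives 7>0]
(C,Q,X): not NE [P1→A gives 9>5; P3→Z gives 6>1]
(C,Q,Y): not NE [P2→P gives 8>7; P3→Z gives 6>5]
(C,Q,Z): not NE [P1→B gives 5>2]
(C,R,X): not NE [P2→Q gives 3>0; P3→Z gives 8>0]
(C,R,Y): not NE [P2→P gives 8>6; P3→Z gives 8>4]
(C,R,Z): not NE [P1→A gives 9>4; P2→Q gives 7>3]
(C,S,X): not NE [P1→A gives 6>1; P2→Q gives 3>1]
(C,S,Y): not NE [P2→P gives 8>0; P3→X gives 6>3]
(C,S,Z): not NE [P1→A gives 7>4; P2→Q gives 7>6; P3→X gives 6>4]

Equilibria: none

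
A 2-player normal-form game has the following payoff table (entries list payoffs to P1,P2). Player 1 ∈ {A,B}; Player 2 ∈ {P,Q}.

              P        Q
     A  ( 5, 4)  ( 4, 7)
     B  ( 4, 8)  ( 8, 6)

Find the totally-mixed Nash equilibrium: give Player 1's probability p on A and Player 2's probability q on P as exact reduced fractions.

P1 mixes 2/5 on A; P2 mixes 4/5 on P

P1 indiff ⇒ q·5+(1-q)·4 = q·4+(1-q)·8 ⇒ q(1) = (1-q)(4) ⇒ q = 4/5
P2 indiff ⇒ p·4+(1-p)·8 = p·7+(1-p)·6 ⇒ p(-3) = (1-p)(-2) ⇒ p = 2/5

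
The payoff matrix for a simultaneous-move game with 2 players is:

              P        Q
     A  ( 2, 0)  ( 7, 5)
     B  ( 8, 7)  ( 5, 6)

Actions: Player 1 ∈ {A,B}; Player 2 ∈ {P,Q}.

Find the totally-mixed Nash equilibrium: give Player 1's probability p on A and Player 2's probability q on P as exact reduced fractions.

p=1/6, q=1/4

P1 indiff ⇒ q·2+(1-q)·7 = q·8+(1-q)·5 ⇒ q(-6) = (1-q)(-2) ⇒ q = 1/4
P2 indiff ⇒ p·0+(1-p)·7 = p·5+(1-p)·6 ⇒ p(-5) = (1-p)(-1) ⇒ p = 1/6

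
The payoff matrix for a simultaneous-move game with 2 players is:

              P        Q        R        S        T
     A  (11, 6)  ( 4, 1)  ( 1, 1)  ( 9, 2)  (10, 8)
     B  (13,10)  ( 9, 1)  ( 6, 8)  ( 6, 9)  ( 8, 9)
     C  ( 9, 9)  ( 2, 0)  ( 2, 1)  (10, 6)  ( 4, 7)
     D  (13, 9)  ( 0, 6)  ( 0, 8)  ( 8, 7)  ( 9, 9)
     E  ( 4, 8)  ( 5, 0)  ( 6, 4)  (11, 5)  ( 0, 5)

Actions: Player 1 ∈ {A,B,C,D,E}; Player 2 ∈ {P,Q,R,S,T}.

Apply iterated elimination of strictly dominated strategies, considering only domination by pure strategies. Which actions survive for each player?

P2 drop Q (P beats it: A:6>1 B:10>1 C:9>0 D:9>6 E:8>0)
P2 drop R (P beats it: A:6>1 B:10>8 C:9>1 D:9>8 E:8>4)
P2 drop S (P beats it: A:6>2 B:10>9 C:9>6 D:9>7 E:8>5)
P1 drop C (A beats it: P:11>9 T:10>4)
P1 drop E (A beats it: P:11>4 T:10>0)
P1→{A,B,D} P2→{P,T}

IESDS → P1:{A,B,D} P2:{P,T}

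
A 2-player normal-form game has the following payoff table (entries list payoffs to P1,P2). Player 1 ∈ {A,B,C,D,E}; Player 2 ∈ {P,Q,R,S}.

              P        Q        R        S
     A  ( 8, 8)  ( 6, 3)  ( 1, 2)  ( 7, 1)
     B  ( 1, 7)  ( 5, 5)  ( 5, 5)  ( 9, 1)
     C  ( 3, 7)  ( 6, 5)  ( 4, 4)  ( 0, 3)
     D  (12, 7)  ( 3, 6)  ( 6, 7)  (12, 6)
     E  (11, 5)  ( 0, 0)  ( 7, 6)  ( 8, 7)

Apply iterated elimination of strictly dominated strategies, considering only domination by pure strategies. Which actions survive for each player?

Survivors P1:{D,E} P2:{P,R,S}

P2 drop Q (P beats it: A:8>3 B:7>5 C:7>5 D:7>6 E:5>0)
P1 drop A (D beats it: P:12>8 R:6>1 S:12>7)
P1 drop B (D beats it: P:12>1 R:6>5 S:12>9)
P1 drop C (D beats it: P:12>3 R:6>4 S:12>0)
P1→{D,E} P2→{P,R,S}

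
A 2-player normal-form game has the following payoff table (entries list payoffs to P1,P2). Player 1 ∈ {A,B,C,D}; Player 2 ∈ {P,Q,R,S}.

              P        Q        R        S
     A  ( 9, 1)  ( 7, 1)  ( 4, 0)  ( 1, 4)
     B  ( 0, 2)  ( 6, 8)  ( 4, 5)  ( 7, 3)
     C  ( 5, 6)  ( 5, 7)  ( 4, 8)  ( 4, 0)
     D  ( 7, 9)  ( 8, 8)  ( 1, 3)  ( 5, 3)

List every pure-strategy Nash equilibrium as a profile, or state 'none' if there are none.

(A,P): not NE [P2→S gives 4>1]
(A,Q): not NE [P1→D gives 8>7; P2→S gives 4>1]
(A,R): not NE [P2→S gives 4>0]
(A,S): not NE [P1→B gives 7>1]
(B,P): not NE [P1→A gives 9>0; P2→Q gives 8>2]
(B,Q): not NE [P1→D gives 8>6]
(B,R): not NE [P2→Q gives 8>5]
(B,S): not NE [P2→Q gives 8>3]
(C,P): not NE [P1→A gives 9>5; P2→R gives 8>6]
(C,Q): not NE [P1→D gives 8>5; P2→R gives 8>7]
(C,R): NE
(C,S): not NE [P1→B gives 7>4; P2→R gives 8>0]
(D,P): not NE [P1→A gives 9>7]
(D,Q): not NE [P2→P gives 9>8]
(D,R): not NE [P1→C gives 4>1; P2→P gives 9>3]
(D,S): not NE [P1→B gives 7>5; P2→P gives 9>3]

NE set: (C,R)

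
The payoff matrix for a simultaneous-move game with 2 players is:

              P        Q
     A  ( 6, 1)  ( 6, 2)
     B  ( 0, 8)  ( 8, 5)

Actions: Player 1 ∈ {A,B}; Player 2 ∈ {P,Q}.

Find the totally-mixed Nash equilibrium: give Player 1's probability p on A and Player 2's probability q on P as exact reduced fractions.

P1 indiff ⇒ q·6+(1-q)·6 = q·0+(1-q)·8 ⇒ q(6) = (1-q)(2) ⇒ q = 1/4
P2 indiff ⇒ p·1+(1-p)·8 = p·2+(1-p)·5 ⇒ p(-1) = (1-p)(-3) ⇒ p = 3/4

(p,q) = (3/4, 1/4)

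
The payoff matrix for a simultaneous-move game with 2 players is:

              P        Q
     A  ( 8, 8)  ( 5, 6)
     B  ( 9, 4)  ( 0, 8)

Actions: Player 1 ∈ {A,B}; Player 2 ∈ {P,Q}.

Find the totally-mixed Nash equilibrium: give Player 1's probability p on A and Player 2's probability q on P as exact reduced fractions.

P1 indiff ⇒ q·8+(1-q)·5 = q·9+(1-q)·0 ⇒ q(-1) = (1-q)(-5) ⇒ q = 5/6
P2 indiff ⇒ p·8+(1-p)·4 = p·6+(1-p)·8 ⇒ p(2) = (1-p)(4) ⇒ p = 2/3

p=2/3, q=5/6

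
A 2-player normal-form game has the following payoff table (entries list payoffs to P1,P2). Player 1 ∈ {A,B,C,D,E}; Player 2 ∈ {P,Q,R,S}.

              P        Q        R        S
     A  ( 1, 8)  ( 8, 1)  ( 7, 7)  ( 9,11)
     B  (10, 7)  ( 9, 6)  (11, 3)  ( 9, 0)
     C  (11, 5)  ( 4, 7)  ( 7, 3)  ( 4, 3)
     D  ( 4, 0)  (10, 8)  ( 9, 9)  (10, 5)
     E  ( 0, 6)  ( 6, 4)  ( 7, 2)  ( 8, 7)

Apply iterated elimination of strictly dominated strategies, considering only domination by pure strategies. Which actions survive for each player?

Remaining: P1:{B,C,D} P2:{P,Q,R}

P1 drop A (D beats it: P:4>1 Q:10>8 R:9>7 S:10>9)
P1 drop E (B beats it: P:10>0 Q:9>6 R:11>7 S:9>8)
P2 drop S (Q beats it: B:6>0 C:7>3 D:8>5)
P1→{B,C,D} P2→{P,Q,R}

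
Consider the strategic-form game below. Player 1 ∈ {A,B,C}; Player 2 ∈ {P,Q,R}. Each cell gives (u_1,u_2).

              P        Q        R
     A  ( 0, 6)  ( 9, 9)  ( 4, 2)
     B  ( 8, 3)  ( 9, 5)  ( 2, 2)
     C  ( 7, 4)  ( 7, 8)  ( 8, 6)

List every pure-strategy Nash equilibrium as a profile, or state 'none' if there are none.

PSNE = {(A,Q), (B,Q)}

(A,P): not NE [P1→B gives 8>0; P2→Q gives 9>6]
(A,Q): NE
(A,R): not NE [P1→C gives 8>4; P2→Q gives 9>2]
(B,P): not NE [P2→Q gives 5>3]
(B,Q): NE
(B,R): not NE [P1→C gives 8>2; P2→Q gives 5>2]
(C,P): not NE [P1→B gives 8>7; P2→Q gives 8>4]
(C,Q): not NE [P1→B gives 9>7]
(C,R): not NE [P2→Q gives 8>6]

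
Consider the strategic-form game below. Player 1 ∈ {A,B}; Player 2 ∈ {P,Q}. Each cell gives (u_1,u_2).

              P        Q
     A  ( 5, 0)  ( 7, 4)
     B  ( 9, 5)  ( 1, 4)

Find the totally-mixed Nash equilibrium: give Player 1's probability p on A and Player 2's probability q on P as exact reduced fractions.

P1 indiff ⇒ q·5+(1-q)·7 = q·9+(1-q)·1 ⇒ q(-4) = (1-q)(-6) ⇒ q = 3/5
P2 indiff ⇒ p·0+(1-p)·5 = p·4+(1-p)·4 ⇒ p(-4) = (1-p)(-1) ⇒ p = 1/5

(p,q) = (1/5, 3/5)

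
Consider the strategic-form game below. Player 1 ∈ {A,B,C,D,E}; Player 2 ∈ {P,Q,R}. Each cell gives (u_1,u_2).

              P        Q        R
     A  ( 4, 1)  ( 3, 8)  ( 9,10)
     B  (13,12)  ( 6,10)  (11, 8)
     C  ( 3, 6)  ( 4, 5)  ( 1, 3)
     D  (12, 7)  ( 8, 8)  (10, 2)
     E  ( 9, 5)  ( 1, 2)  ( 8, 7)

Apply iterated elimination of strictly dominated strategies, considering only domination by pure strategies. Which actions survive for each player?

P1 drop A (B beats it: P:13>4 Q:6>3 R:11>9)
P1 drop C (B beats it: P:13>3 Q:6>4 R:11>1)
P1 drop E (B beats it: P:13>9 Q:6>1 R:11>8)
P2 drop R (P beats it: B:12>8 D:7>2)
P1→{B,D} P2→{P,Q}

IESDS → P1:{B,D} P2:{P,Q}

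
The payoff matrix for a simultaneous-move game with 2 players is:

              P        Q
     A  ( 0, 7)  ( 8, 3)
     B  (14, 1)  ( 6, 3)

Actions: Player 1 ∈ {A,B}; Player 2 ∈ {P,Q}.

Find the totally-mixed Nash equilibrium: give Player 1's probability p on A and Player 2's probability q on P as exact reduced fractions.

P1 indiff ⇒ q·0+(1-q)·8 = q·14+(1-q)·6 ⇒ q(-14) = (1-q)(-2) ⇒ q = 1/8
P2 indiff ⇒ p·7+(1-p)·1 = p·3+(1-p)·3 ⇒ p(4) = (1-p)(2) ⇒ p = 1/3

p=1/3, q=1/8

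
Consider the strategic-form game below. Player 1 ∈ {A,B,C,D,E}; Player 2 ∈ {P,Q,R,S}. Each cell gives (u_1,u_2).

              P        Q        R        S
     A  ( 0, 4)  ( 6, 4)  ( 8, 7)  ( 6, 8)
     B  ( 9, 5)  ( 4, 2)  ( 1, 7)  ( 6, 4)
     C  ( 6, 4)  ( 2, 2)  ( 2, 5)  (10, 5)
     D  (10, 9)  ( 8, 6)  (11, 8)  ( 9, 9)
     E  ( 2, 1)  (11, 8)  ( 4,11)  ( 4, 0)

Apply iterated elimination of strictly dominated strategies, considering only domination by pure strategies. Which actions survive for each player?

P1 drop A (D beats it: P:10>0 Q:8>6 R:11>8 S:9>6)
P1 drop B (D beats it: P:10>9 Q:8>4 R:11>1 S:9>6)
P2 drop Q (R beats it: C:5>2 D:8>6 E:11>8)
P1 drop E (D beats it: P:10>2 R:11>4 S:9>4)
P1→{C,D} P2→{P,R,S}

Survivors P1:{C,D} P2:{P,R,S}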